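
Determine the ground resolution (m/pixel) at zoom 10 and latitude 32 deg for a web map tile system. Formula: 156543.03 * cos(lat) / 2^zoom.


res = 156543.03 * cos(32) / 2^10 = 156543.03 * 0.8480481 / 1024 = 129.64 m/pixel

129.64 m/pixel


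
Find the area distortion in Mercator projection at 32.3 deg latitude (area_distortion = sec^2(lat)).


area_distortion = 1/cos^2(32.3) = 1.4

1.4


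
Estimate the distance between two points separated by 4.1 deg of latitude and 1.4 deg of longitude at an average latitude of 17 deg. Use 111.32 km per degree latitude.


dlat_km = 4.1 * 111.32 = 456.412
dlon_km = 1.4 * 111.32 * cos(17) ≈ 149.038
dist = sqrt(456.412^2 + 149.038^2) ≈ 480.1 km

480.1 km


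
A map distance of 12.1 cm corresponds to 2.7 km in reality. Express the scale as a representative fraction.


ground = 2.7 km = 270000 cm; RF denominator = ground / map = 270000 / 12.1 ≈ 22314; RF = 1:22314

1:22314


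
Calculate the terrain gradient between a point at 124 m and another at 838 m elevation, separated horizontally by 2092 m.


gradient = (838 - 124) / 2092 = 714 / 2092 = 0.3413

0.3413


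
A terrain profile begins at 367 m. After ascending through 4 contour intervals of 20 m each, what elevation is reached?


elevation = 367 + 4 * 20 = 447 m

447 m


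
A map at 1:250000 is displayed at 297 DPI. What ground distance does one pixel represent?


pixel_cm = 2.54 / 297 ≈ 0.008552 cm
ground = pixel_cm * 250000 / 100 = 2.54 * 250000 / (297 * 100) = 635000 / 29700 ≈ 21.38 m

21.38 m


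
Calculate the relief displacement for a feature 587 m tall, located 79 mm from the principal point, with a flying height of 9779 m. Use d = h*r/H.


d = h * r / H = 587 * 79 / 9779 = 4.74 mm

4.74 mm


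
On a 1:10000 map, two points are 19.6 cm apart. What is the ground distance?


ground = 19.6 cm * 10000 / 100 = 1960.0 m = 1.96 km

1.96 km


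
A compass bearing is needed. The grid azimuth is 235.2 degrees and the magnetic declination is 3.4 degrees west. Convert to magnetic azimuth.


magnetic azimuth = grid azimuth - declination (east +ve)
mag_az = 235.2 - -3.4 = 238.6 degrees

238.6 degrees


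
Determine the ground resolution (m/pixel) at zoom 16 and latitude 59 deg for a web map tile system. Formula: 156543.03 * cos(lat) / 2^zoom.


res = 156543.03 * cos(59) / 2^16 = 156543.03 * 0.51503807 / 65536 = 1.23 m/pixel

1.23 m/pixel


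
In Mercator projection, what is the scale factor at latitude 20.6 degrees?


SF = 1 / cos(20.6) = 1 / 0.93606 = 1.068

1.068


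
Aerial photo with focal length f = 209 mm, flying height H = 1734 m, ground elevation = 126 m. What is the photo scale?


scale = f / (H - h) = 209 mm / 1608 m = 209 / 1608000 = 1:7694

1:7694


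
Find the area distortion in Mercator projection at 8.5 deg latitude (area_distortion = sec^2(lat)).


area_distortion = 1/cos^2(8.5) = 1.022

1.022


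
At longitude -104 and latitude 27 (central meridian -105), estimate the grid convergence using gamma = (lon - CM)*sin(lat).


gamma = (-104 - -105) * sin(27) = 1 * 0.45399 = 0.454 degrees

0.454 degrees


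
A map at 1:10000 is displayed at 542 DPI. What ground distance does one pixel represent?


pixel_cm = 2.54 / 542 ≈ 0.004686 cm
ground = pixel_cm * 10000 / 100 = 2.54 * 10000 / (542 * 100) = 25400 / 54200 ≈ 0.47 m

0.47 m


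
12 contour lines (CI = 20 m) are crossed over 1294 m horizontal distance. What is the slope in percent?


elevation change = 12 * 20 = 240 m
slope = 240 / 1294 * 100 = 18.5%

18.5%


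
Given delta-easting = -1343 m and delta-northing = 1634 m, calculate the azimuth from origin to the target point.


az = atan2(-1343, 1634) = -39.4 deg
adjusted to 0-360: 320.6 degrees

320.6 degrees


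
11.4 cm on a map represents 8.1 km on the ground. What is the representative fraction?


ground = 8.1 km = 810000 cm; RF denominator = ground / map = 810000 / 11.4 ≈ 71053; RF = 1:71053

1:71053


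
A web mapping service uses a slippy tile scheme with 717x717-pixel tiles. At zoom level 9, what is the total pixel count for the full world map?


tiles per axis = 2^9 = 512
total tiles = 512^2 = 262144
pixels per axis = 512 * 717 = 367104
total pixels = 367104^2 = 134765346816

134765346816 pixels


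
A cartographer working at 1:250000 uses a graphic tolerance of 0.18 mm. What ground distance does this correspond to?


ground = 0.18 mm * 250000 / 1000 = 45.0 m

45.0 m


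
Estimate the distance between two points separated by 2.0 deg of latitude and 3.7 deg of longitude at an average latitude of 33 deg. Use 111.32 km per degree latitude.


dlat_km = 2.0 * 111.32 = 222.64
dlon_km = 3.7 * 111.32 * cos(33) ≈ 345.435
dist = sqrt(222.64^2 + 345.435^2) ≈ 411.0 km

411.0 km


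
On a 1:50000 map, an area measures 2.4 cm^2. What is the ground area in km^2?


ground_area = 2.4 * (50000/100)^2 = 600000.0 m^2 = 0.6 km^2

0.6 km^2


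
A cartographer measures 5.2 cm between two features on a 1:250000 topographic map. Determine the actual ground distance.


ground = 5.2 cm * 250000 / 100 = 13000.0 m = 13.0 km

13.0 km


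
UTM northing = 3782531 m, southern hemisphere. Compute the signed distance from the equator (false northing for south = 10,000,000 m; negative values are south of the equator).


For southern: actual = 3782531 - 10000000 = -6217469 m

-6217469 m


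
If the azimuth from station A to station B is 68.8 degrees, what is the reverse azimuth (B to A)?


back azimuth = (68.8 + 180) mod 360 = 248.8 degrees

248.8 degrees


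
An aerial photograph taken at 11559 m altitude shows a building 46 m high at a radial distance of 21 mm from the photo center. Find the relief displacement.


d = h * r / H = 46 * 21 / 11559 = 0.08 mm

0.08 mm


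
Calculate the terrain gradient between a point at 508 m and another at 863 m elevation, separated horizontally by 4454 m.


gradient = (863 - 508) / 4454 = 355 / 4454 = 0.0797

0.0797


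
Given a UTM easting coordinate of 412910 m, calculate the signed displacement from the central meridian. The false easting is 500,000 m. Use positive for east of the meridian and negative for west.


displacement = 412910 - 500000 = -87090 m

-87090 m


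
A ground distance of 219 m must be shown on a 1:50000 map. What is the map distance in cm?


map_cm = 219 * 100 / 50000 = 0.438 cm ≈ 0.44 cm

0.44 cm


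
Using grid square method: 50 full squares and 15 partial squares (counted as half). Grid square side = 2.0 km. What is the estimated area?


effective squares = 50 + 15 * 0.5 = 57.5
area = 57.5 * 4.0 = 230.0 km^2

230.0 km^2


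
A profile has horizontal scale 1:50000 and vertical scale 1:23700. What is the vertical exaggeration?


VE = horizontal_scale / vertical_scale = 50000 / 23700 ≈ 2.1

2.1x


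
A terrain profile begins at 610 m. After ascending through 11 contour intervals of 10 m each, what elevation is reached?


elevation = 610 + 11 * 10 = 720 m

720 m


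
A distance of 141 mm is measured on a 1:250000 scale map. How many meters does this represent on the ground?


ground = 141 mm * 250000 / 1000 = 35250.0 m

35250.0 m


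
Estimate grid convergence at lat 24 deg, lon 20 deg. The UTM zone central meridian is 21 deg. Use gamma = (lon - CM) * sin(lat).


gamma = (20 - 21) * sin(24) = -1 * 0.406737 = -0.407 degrees

-0.407 degrees


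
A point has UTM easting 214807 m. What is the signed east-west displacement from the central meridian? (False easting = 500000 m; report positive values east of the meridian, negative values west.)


displacement = 214807 - 500000 = -285193 m

-285193 m


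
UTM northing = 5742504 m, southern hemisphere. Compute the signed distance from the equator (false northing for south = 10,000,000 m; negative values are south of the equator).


For southern: actual = 5742504 - 10000000 = -4257496 m

-4257496 m


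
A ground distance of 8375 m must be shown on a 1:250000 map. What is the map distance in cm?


map_cm = 8375 * 100 / 250000 = 3.35 cm

3.35 cm


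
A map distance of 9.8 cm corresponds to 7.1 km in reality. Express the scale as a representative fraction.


ground = 7.1 km = 710000 cm; RF denominator = ground / map = 710000 / 9.8 ≈ 72449; RF = 1:72449

1:72449


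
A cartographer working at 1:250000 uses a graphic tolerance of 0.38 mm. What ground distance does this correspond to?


ground = 0.38 mm * 250000 / 1000 = 95.0 m

95.0 m


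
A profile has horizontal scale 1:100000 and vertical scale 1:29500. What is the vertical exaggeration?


VE = horizontal_scale / vertical_scale = 100000 / 29500 ≈ 3.4

3.4x


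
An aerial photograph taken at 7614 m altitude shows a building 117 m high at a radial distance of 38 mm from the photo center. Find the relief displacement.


d = h * r / H = 117 * 38 / 7614 = 0.58 mm

0.58 mm


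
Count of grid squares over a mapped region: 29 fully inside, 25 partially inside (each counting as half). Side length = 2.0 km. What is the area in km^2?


effective squares = 29 + 25 * 0.5 = 41.5
area = 41.5 * 4.0 = 166.0 km^2

166.0 km^2


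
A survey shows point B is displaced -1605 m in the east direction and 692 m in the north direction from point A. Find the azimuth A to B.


az = atan2(-1605, 692) = -66.7 deg
adjusted to 0-360: 293.3 degrees

293.3 degrees


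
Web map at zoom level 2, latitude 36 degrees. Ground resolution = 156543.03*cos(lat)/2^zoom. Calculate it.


res = 156543.03 * cos(36) / 2^2 = 156543.03 * 0.80901699 / 4 = 31661.49 m/pixel

31661.49 m/pixel


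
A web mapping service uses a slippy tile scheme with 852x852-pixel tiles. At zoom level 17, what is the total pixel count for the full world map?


tiles per axis = 2^17 = 131072
total tiles = 131072^2 = 17179869184
pixels per axis = 131072 * 852 = 111673344
total pixels = 111673344^2 = 12470935760142336

12470935760142336 pixels


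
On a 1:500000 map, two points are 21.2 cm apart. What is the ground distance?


ground = 21.2 cm * 500000 / 100 = 106000.0 m = 106.0 km

106.0 km


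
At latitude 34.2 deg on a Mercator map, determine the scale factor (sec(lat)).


SF = 1 / cos(34.2) = 1 / 0.827081 = 1.209

1.209


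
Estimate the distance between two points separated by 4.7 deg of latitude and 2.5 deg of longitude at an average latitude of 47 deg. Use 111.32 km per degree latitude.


dlat_km = 4.7 * 111.32 = 523.204
dlon_km = 2.5 * 111.32 * cos(47) ≈ 189.8
dist = sqrt(523.204^2 + 189.8^2) ≈ 556.6 km

556.6 km


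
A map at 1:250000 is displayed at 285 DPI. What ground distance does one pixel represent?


pixel_cm = 2.54 / 285 ≈ 0.008912 cm
ground = pixel_cm * 250000 / 100 = 2.54 * 250000 / (285 * 100) = 635000 / 28500 ≈ 22.28 m

22.28 m


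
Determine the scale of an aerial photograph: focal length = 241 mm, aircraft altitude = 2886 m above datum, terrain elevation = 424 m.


scale = f / (H - h) = 241 mm / 2462 m = 241 / 2462000 = 1:10216

1:10216


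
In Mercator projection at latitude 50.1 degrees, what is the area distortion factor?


area_distortion = 1/cos^2(50.1) = 2.43

2.43


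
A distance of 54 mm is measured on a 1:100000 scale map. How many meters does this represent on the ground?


ground = 54 mm * 100000 / 1000 = 5400.0 m

5400.0 m


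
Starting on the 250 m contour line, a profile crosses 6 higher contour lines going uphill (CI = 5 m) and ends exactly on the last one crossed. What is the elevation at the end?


elevation = 250 + 6 * 5 = 280 m

280 m


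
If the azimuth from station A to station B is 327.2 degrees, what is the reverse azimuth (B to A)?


back azimuth = (327.2 + 180) mod 360 = 147.2 degrees

147.2 degrees


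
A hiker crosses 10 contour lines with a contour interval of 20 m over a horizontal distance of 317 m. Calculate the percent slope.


elevation change = 10 * 20 = 200 m
slope = 200 / 317 * 100 = 63.1%

63.1%


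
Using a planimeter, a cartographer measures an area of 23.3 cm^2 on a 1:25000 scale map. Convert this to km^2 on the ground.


ground_area = 23.3 * (25000/100)^2 = 1456250.0 m^2 = 1.45625 km^2 ≈ 1.456 km^2

1.456 km^2


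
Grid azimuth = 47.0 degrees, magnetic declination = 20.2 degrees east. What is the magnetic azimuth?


magnetic azimuth = grid azimuth - declination (east +ve)
mag_az = 47.0 - 20.2 = 26.8 degrees

26.8 degrees


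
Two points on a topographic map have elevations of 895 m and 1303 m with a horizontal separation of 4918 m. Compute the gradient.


gradient = (1303 - 895) / 4918 = 408 / 4918 = 0.083

0.083


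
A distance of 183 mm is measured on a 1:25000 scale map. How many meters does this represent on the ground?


ground = 183 mm * 25000 / 1000 = 4575.0 m

4575.0 m


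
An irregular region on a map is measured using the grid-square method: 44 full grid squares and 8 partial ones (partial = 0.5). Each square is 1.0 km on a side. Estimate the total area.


effective squares = 44 + 8 * 0.5 = 48.0
area = 48.0 * 1.0 = 48.0 km^2

48.0 km^2


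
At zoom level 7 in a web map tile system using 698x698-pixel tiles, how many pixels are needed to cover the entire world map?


tiles per axis = 2^7 = 128
total tiles = 128^2 = 16384
pixels per axis = 128 * 698 = 89344
total pixels = 89344^2 = 7982350336

7982350336 pixels


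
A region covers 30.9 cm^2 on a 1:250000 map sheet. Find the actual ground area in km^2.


ground_area = 30.9 * (250000/100)^2 = 193125000.0 m^2 = 193.125 km^2

193.125 km^2


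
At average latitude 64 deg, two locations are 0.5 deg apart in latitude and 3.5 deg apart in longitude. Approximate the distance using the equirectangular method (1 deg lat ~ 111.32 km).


dlat_km = 0.5 * 111.32 = 55.66
dlon_km = 3.5 * 111.32 * cos(64) ≈ 170.798
dist = sqrt(55.66^2 + 170.798^2) ≈ 179.6 km

179.6 km


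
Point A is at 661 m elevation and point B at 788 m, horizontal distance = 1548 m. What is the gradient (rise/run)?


gradient = (788 - 661) / 1548 = 127 / 1548 = 0.082

0.082


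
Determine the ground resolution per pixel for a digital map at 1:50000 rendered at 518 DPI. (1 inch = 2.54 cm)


pixel_cm = 2.54 / 518 ≈ 0.004903 cm
ground = pixel_cm * 50000 / 100 = 2.54 * 50000 / (518 * 100) = 127000 / 51800 ≈ 2.45 m

2.45 m


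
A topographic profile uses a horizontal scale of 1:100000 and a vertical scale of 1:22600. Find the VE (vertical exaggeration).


VE = horizontal_scale / vertical_scale = 100000 / 22600 ≈ 4.4

4.4x


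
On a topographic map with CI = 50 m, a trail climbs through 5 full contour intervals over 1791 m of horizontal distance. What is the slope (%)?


elevation change = 5 * 50 = 250 m
slope = 250 / 1791 * 100 = 14.0%

14.0%


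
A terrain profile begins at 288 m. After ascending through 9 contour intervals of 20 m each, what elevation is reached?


elevation = 288 + 9 * 20 = 468 m

468 m


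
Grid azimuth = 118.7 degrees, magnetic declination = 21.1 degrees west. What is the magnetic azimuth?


magnetic azimuth = grid azimuth - declination (east +ve)
mag_az = 118.7 - -21.1 = 139.8 degrees

139.8 degrees


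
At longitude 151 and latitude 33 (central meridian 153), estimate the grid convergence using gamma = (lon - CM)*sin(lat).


gamma = (151 - 153) * sin(33) = -2 * 0.544639 = -1.089 degrees

-1.089 degrees


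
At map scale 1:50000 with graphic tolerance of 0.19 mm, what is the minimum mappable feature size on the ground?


ground = 0.19 mm * 50000 / 1000 = 9.5 m

9.5 m


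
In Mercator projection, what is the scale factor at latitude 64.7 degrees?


SF = 1 / cos(64.7) = 1 / 0.427358 = 2.34

2.34


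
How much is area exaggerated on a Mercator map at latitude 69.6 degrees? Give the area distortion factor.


area_distortion = 1/cos^2(69.6) = 8.23

8.23


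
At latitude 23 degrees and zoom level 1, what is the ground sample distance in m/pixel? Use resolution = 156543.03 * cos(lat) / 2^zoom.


res = 156543.03 * cos(23) / 2^1 = 156543.03 * 0.92050485 / 2 = 72049.31 m/pixel

72049.31 m/pixel


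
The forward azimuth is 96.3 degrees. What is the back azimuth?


back azimuth = (96.3 + 180) mod 360 = 276.3 degrees

276.3 degrees


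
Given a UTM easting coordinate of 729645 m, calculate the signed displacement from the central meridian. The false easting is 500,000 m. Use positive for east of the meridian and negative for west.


displacement = 729645 - 500000 = 229645 m

229645 m


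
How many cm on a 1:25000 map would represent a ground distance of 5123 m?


map_cm = 5123 * 100 / 25000 = 20.492 cm ≈ 20.49 cm

20.49 cm


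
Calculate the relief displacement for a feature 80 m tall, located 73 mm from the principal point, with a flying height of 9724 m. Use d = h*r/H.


d = h * r / H = 80 * 73 / 9724 = 0.6 mm

0.6 mm


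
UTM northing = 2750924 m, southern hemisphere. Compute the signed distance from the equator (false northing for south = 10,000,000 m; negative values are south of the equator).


For southern: actual = 2750924 - 10000000 = -7249076 m

-7249076 m


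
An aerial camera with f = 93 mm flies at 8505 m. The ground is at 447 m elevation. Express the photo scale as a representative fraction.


scale = f / (H - h) = 93 mm / 8058 m = 93 / 8058000 = 1:86645

1:86645


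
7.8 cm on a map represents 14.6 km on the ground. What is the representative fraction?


ground = 14.6 km = 1460000 cm; RF denominator = ground / map = 1460000 / 7.8 ≈ 187179; RF = 1:187179

1:187179


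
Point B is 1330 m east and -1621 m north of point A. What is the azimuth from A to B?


az = atan2(1330, -1621) = 140.6 deg
adjusted to 0-360: 140.6 degrees

140.6 degrees


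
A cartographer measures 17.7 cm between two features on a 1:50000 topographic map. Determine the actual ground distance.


ground = 17.7 cm * 50000 / 100 = 8850.0 m = 8.85 km

8.85 km


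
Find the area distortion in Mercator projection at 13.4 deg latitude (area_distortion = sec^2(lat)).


area_distortion = 1/cos^2(13.4) = 1.057

1.057


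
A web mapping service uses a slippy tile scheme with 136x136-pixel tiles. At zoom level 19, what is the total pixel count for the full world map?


tiles per axis = 2^19 = 524288
total tiles = 524288^2 = 274877906944
pixels per axis = 524288 * 136 = 71303168
total pixels = 71303168^2 = 5084141766836224

5084141766836224 pixels


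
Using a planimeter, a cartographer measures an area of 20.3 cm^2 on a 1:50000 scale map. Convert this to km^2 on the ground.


ground_area = 20.3 * (50000/100)^2 = 5075000.0 m^2 = 5.075 km^2

5.075 km^2


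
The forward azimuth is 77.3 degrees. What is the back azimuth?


back azimuth = (77.3 + 180) mod 360 = 257.3 degrees

257.3 degrees


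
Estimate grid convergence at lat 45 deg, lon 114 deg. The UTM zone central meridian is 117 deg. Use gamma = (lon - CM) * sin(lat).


gamma = (114 - 117) * sin(45) = -3 * 0.707107 = -2.121 degrees

-2.121 degrees


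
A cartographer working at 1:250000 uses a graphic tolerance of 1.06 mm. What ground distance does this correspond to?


ground = 1.06 mm * 250000 / 1000 = 265.0 m

265.0 m


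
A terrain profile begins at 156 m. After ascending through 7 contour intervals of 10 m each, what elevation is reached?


elevation = 156 + 7 * 10 = 226 m

226 m


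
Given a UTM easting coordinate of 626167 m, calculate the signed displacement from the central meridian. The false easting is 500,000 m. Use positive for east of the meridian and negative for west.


displacement = 626167 - 500000 = 126167 m

126167 m


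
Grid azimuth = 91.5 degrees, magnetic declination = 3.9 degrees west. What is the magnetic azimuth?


magnetic azimuth = grid azimuth - declination (east +ve)
mag_az = 91.5 - -3.9 = 95.4 degrees

95.4 degrees


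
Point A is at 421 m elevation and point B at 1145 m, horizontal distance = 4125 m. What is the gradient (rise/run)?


gradient = (1145 - 421) / 4125 = 724 / 4125 = 0.1755

0.1755


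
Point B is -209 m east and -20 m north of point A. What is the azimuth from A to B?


az = atan2(-209, -20) = -95.5 deg
adjusted to 0-360: 264.5 degrees

264.5 degrees


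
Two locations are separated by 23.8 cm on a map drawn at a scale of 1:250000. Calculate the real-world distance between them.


ground = 23.8 cm * 250000 / 100 = 59500.0 m = 59.5 km

59.5 km


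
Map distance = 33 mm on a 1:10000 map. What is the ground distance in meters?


ground = 33 mm * 10000 / 1000 = 330.0 m

330.0 m


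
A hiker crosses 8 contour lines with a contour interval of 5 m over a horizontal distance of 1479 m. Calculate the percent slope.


elevation change = 8 * 5 = 40 m
slope = 40 / 1479 * 100 = 2.7%

2.7%


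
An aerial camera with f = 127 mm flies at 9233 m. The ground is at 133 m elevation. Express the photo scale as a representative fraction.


scale = f / (H - h) = 127 mm / 9100 m = 127 / 9100000 = 1:71654

1:71654


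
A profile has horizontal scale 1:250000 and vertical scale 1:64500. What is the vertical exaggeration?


VE = horizontal_scale / vertical_scale = 250000 / 64500 ≈ 3.9

3.9x


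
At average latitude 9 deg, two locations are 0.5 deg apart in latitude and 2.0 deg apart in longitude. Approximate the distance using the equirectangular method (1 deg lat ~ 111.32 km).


dlat_km = 0.5 * 111.32 = 55.66
dlon_km = 2.0 * 111.32 * cos(9) ≈ 219.899
dist = sqrt(55.66^2 + 219.899^2) ≈ 226.8 km

226.8 km


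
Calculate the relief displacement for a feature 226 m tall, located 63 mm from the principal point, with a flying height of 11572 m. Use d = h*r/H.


d = h * r / H = 226 * 63 / 11572 = 1.23 mm

1.23 mm


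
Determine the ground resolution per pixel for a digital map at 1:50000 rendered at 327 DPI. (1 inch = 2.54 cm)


pixel_cm = 2.54 / 327 ≈ 0.007768 cm
ground = pixel_cm * 50000 / 100 = 2.54 * 50000 / (327 * 100) = 127000 / 32700 ≈ 3.88 m

3.88 m


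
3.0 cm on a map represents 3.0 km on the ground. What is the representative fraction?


ground = 3.0 km = 300000 cm; RF denominator = ground / map = 300000 / 3.0 = 100000; RF = 1:100000

1:100000


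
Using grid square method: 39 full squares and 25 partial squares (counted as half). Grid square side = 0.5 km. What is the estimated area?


effective squares = 39 + 25 * 0.5 = 51.5
area = 51.5 * 0.25 = 12.875 km^2

12.875 km^2


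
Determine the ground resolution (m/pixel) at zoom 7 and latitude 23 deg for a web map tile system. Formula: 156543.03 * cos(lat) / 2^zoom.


res = 156543.03 * cos(23) / 2^7 = 156543.03 * 0.92050485 / 128 = 1125.77 m/pixel

1125.77 m/pixel


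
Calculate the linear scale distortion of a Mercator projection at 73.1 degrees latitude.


SF = 1 / cos(73.1) = 1 / 0.290702 = 3.44

3.44


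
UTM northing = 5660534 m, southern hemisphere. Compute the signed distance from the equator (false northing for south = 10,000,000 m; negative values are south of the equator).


For southern: actual = 5660534 - 10000000 = -4339466 m

-4339466 m


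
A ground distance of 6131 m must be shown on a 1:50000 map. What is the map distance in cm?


map_cm = 6131 * 100 / 50000 = 12.262 cm ≈ 12.26 cm

12.26 cm


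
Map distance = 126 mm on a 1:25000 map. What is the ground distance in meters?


ground = 126 mm * 25000 / 1000 = 3150.0 m

3150.0 m


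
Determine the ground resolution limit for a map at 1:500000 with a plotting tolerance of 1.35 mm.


ground = 1.35 mm * 500000 / 1000 = 675.0 m

675.0 m


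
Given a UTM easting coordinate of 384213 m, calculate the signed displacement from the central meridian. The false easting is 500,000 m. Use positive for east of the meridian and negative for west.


displacement = 384213 - 500000 = -115787 m

-115787 m


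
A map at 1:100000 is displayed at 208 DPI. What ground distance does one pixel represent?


pixel_cm = 2.54 / 208 ≈ 0.012212 cm
ground = pixel_cm * 100000 / 100 = 2.54 * 100000 / (208 * 100) = 254000 / 20800 ≈ 12.21 m

12.21 m


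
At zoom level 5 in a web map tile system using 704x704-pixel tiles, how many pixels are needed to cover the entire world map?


tiles per axis = 2^5 = 32
total tiles = 32^2 = 1024
pixels per axis = 32 * 704 = 22528
total pixels = 22528^2 = 507510784

507510784 pixels


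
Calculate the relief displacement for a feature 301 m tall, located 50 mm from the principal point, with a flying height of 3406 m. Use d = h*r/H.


d = h * r / H = 301 * 50 / 3406 = 4.42 mm

4.42 mm


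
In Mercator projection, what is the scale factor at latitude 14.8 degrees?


SF = 1 / cos(14.8) = 1 / 0.966823 = 1.034

1.034


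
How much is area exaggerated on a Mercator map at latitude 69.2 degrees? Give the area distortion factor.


area_distortion = 1/cos^2(69.2) = 7.93

7.93


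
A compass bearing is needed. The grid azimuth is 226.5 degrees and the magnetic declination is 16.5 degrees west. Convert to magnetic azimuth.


magnetic azimuth = grid azimuth - declination (east +ve)
mag_az = 226.5 - -16.5 = 243.0 degrees

243.0 degrees


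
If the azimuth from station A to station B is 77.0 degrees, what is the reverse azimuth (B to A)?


back azimuth = (77.0 + 180) mod 360 = 257.0 degrees

257.0 degrees


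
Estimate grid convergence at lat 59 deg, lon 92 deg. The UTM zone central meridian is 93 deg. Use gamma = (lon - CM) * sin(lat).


gamma = (92 - 93) * sin(59) = -1 * 0.857167 = -0.857 degrees

-0.857 degrees


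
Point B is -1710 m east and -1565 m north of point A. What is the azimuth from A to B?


az = atan2(-1710, -1565) = -132.5 deg
adjusted to 0-360: 227.5 degrees

227.5 degrees


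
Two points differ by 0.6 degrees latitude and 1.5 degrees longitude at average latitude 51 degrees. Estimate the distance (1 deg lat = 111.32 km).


dlat_km = 0.6 * 111.32 = 66.792
dlon_km = 1.5 * 111.32 * cos(51) ≈ 105.084
dist = sqrt(66.792^2 + 105.084^2) ≈ 124.5 km

124.5 km


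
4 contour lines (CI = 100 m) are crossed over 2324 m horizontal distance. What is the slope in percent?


elevation change = 4 * 100 = 400 m
slope = 400 / 2324 * 100 = 17.2%

17.2%


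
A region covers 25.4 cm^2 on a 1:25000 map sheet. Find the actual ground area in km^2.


ground_area = 25.4 * (25000/100)^2 = 1587500.0 m^2 = 1.5875 km^2 ≈ 1.588 km^2

1.588 km^2


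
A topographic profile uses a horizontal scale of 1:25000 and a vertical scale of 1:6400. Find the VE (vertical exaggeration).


VE = horizontal_scale / vertical_scale = 25000 / 6400 = 3.90625 ≈ 3.9

3.9x


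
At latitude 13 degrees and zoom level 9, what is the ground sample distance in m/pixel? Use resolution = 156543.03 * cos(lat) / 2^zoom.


res = 156543.03 * cos(13) / 2^9 = 156543.03 * 0.97437006 / 512 = 297.91 m/pixel

297.91 m/pixel


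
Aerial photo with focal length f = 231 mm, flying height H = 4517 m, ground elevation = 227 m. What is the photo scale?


scale = f / (H - h) = 231 mm / 4290 m = 231 / 4290000 = 1:18571

1:18571


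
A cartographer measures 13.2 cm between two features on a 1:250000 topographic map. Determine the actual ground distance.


ground = 13.2 cm * 250000 / 100 = 33000.0 m = 33.0 km

33.0 km


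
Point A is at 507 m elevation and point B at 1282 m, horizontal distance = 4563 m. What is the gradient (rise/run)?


gradient = (1282 - 507) / 4563 = 775 / 4563 = 0.1698

0.1698


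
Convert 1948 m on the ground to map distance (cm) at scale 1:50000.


map_cm = 1948 * 100 / 50000 = 3.896 cm ≈ 3.9 cm

3.9 cm


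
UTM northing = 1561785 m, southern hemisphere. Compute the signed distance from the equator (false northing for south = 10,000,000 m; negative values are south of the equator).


For southern: actual = 1561785 - 10000000 = -8438215 m

-8438215 m


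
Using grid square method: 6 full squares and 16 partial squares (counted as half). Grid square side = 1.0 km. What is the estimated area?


effective squares = 6 + 16 * 0.5 = 14.0
area = 14.0 * 1.0 = 14.0 km^2

14.0 km^2


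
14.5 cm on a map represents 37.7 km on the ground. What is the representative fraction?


ground = 37.7 km = 3770000 cm; RF denominator = ground / map = 3770000 / 14.5 = 260000; RF = 1:260000

1:260000


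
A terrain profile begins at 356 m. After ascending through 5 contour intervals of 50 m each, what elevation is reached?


elevation = 356 + 5 * 50 = 606 m

606 m


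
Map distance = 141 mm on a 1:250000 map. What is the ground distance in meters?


ground = 141 mm * 250000 / 1000 = 35250.0 m

35250.0 m


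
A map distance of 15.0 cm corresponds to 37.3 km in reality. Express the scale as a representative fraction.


ground = 37.3 km = 3730000 cm; RF denominator = ground / map = 3730000 / 15.0 ≈ 248667; RF = 1:248667

1:248667


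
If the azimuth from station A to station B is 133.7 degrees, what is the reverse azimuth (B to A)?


back azimuth = (133.7 + 180) mod 360 = 313.7 degrees

313.7 degrees


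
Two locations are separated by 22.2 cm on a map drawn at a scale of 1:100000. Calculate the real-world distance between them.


ground = 22.2 cm * 100000 / 100 = 22200.0 m = 22.2 km

22.2 km


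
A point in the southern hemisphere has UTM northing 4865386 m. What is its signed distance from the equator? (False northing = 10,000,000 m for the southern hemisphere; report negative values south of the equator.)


For southern: actual = 4865386 - 10000000 = -5134614 m

-5134614 m


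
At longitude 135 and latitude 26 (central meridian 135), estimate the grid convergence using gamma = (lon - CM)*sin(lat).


gamma = (135 - 135) * sin(26) = 0 * 0.438371 = 0.0 degrees

0.0 degrees


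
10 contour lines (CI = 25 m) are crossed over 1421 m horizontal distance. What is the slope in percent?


elevation change = 10 * 25 = 250 m
slope = 250 / 1421 * 100 = 17.6%

17.6%


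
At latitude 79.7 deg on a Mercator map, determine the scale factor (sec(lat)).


SF = 1 / cos(79.7) = 1 / 0.178802 = 5.593

5.593


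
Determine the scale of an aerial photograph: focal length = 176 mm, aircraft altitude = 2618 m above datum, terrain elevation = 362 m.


scale = f / (H - h) = 176 mm / 2256 m = 176 / 2256000 = 1:12818

1:12818


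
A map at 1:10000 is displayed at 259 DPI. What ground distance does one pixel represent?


pixel_cm = 2.54 / 259 ≈ 0.009807 cm
ground = pixel_cm * 10000 / 100 = 2.54 * 10000 / (259 * 100) = 25400 / 25900 ≈ 0.98 m

0.98 m


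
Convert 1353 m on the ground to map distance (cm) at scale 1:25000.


map_cm = 1353 * 100 / 25000 = 5.412 cm ≈ 5.41 cm

5.41 cm


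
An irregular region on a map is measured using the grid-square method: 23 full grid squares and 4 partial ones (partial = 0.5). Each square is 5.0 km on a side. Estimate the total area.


effective squares = 23 + 4 * 0.5 = 25.0
area = 25.0 * 25.0 = 625.0 km^2

625.0 km^2


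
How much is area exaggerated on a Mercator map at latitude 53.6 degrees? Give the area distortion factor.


area_distortion = 1/cos^2(53.6) = 2.84

2.84


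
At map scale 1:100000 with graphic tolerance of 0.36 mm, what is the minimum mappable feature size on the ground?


ground = 0.36 mm * 100000 / 1000 = 36.0 m

36.0 m


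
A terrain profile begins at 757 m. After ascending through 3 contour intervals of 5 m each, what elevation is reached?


elevation = 757 + 3 * 5 = 772 m

772 m


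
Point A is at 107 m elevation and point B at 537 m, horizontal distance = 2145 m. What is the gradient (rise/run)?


gradient = (537 - 107) / 2145 = 430 / 2145 = 0.2005

0.2005


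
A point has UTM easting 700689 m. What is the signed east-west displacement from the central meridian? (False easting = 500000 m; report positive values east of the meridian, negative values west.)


displacement = 700689 - 500000 = 200689 m

200689 m


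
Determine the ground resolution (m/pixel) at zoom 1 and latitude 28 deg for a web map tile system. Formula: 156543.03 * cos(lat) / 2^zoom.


res = 156543.03 * cos(28) / 2^1 = 156543.03 * 0.88294759 / 2 = 69109.65 m/pixel

69109.65 m/pixel


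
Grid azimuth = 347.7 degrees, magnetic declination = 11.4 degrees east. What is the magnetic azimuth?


magnetic azimuth = grid azimuth - declination (east +ve)
mag_az = 347.7 - 11.4 = 336.3 degrees

336.3 degrees


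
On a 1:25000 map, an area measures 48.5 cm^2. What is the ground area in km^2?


ground_area = 48.5 * (25000/100)^2 = 3031250.0 m^2 = 3.03125 km^2 ≈ 3.031 km^2

3.031 km^2


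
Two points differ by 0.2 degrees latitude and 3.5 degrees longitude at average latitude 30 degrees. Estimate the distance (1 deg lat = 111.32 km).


dlat_km = 0.2 * 111.32 = 22.264
dlon_km = 3.5 * 111.32 * cos(30) ≈ 337.421
dist = sqrt(22.264^2 + 337.421^2) ≈ 338.2 km

338.2 km


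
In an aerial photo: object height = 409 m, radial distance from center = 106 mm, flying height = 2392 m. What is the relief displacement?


d = h * r / H = 409 * 106 / 2392 = 18.12 mm

18.12 mm


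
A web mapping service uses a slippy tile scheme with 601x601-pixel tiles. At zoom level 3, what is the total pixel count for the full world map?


tiles per axis = 2^3 = 8
total tiles = 8^2 = 64
pixels per axis = 8 * 601 = 4808
total pixels = 4808^2 = 23116864

23116864 pixels


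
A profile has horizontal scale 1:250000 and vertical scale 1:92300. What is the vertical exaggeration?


VE = horizontal_scale / vertical_scale = 250000 / 92300 ≈ 2.7

2.7x


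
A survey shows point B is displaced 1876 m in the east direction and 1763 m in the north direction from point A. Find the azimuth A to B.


az = atan2(1876, 1763) = 46.8 deg
adjusted to 0-360: 46.8 degrees

46.8 degrees


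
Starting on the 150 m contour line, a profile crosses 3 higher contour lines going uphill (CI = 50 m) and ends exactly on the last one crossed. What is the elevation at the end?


elevation = 150 + 3 * 50 = 300 m

300 m


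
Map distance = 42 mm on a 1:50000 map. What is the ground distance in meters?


ground = 42 mm * 50000 / 1000 = 2100.0 m

2100.0 m


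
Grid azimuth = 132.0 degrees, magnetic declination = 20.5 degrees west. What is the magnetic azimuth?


magnetic azimuth = grid azimuth - declination (east +ve)
mag_az = 132.0 - -20.5 = 152.5 degrees

152.5 degrees


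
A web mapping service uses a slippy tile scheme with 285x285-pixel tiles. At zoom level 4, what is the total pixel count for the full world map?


tiles per axis = 2^4 = 16
total tiles = 16^2 = 256
pixels per axis = 16 * 285 = 4560
total pixels = 4560^2 = 20793600

20793600 pixels


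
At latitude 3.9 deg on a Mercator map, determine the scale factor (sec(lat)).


SF = 1 / cos(3.9) = 1 / 0.997684 = 1.002

1.002


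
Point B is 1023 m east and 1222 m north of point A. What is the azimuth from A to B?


az = atan2(1023, 1222) = 39.9 deg
adjusted to 0-360: 39.9 degrees

39.9 degrees


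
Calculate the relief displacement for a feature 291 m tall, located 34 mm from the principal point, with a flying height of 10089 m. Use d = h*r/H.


d = h * r / H = 291 * 34 / 10089 = 0.98 mm

0.98 mm


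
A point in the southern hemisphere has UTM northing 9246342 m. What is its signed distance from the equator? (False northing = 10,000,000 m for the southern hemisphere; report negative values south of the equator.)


For southern: actual = 9246342 - 10000000 = -753658 m

-753658 m


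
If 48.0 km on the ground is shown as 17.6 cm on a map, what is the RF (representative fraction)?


ground = 48.0 km = 4800000 cm; RF denominator = ground / map = 4800000 / 17.6 ≈ 272727; RF = 1:272727

1:272727


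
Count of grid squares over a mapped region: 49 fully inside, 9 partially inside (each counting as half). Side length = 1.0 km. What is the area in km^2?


effective squares = 49 + 9 * 0.5 = 53.5
area = 53.5 * 1.0 = 53.5 km^2

53.5 km^2


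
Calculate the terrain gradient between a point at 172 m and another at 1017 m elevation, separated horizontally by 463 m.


gradient = (1017 - 172) / 463 = 845 / 463 = 1.8251

1.8251


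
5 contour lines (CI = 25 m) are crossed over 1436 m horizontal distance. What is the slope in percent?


elevation change = 5 * 25 = 125 m
slope = 125 / 1436 * 100 = 8.7%

8.7%


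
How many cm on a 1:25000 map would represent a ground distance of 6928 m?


map_cm = 6928 * 100 / 25000 = 27.712 cm ≈ 27.71 cm

27.71 cm


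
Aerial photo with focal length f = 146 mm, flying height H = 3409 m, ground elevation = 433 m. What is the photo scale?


scale = f / (H - h) = 146 mm / 2976 m = 146 / 2976000 = 1:20384

1:20384


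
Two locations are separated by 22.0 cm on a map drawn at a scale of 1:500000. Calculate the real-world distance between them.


ground = 22.0 cm * 500000 / 100 = 110000.0 m = 110.0 km

110.0 km


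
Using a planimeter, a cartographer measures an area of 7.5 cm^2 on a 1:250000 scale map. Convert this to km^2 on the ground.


ground_area = 7.5 * (250000/100)^2 = 46875000.0 m^2 = 46.875 km^2

46.875 km^2


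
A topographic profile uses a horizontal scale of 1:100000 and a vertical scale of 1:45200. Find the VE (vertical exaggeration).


VE = horizontal_scale / vertical_scale = 100000 / 45200 ≈ 2.2

2.2x


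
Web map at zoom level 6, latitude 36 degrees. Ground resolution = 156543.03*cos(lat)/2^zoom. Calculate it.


res = 156543.03 * cos(36) / 2^6 = 156543.03 * 0.80901699 / 64 = 1978.84 m/pixel

1978.84 m/pixel


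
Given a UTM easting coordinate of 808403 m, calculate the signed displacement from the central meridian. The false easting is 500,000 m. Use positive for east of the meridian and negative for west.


displacement = 808403 - 500000 = 308403 m

308403 m


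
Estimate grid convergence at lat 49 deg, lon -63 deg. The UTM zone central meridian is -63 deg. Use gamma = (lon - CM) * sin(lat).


gamma = (-63 - -63) * sin(49) = 0 * 0.75471 = 0.0 degrees

0.0 degrees


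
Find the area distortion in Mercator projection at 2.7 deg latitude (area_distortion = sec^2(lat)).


area_distortion = 1/cos^2(2.7) = 1.002

1.002


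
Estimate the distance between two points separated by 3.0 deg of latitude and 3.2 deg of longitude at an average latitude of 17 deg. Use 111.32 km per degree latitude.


dlat_km = 3.0 * 111.32 = 333.96
dlon_km = 3.2 * 111.32 * cos(17) ≈ 340.659
dist = sqrt(333.96^2 + 340.659^2) ≈ 477.1 km

477.1 km


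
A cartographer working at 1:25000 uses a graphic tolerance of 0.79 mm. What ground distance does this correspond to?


ground = 0.79 mm * 25000 / 1000 = 19.75 m

19.75 m


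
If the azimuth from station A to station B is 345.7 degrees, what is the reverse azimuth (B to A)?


back azimuth = (345.7 + 180) mod 360 = 165.7 degrees

165.7 degrees


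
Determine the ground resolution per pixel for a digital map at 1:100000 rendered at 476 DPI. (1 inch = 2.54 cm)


pixel_cm = 2.54 / 476 ≈ 0.005336 cm
ground = pixel_cm * 100000 / 100 = 2.54 * 100000 / (476 * 100) = 254000 / 47600 ≈ 5.34 m

5.34 m


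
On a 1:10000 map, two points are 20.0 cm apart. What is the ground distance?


ground = 20.0 cm * 10000 / 100 = 2000.0 m = 2.0 km

2.0 km


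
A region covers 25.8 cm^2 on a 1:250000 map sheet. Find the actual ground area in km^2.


ground_area = 25.8 * (250000/100)^2 = 161250000.0 m^2 = 161.25 km^2

161.25 km^2


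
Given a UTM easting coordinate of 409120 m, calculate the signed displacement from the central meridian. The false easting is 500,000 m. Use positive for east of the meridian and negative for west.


displacement = 409120 - 500000 = -90880 m

-90880 m
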